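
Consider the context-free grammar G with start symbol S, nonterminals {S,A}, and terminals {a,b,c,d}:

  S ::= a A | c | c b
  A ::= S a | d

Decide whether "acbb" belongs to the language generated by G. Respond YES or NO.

CNF form of G:
  S -> T0 A | T1 T2 | c
  A -> S T0 | d
  T0 -> a
  T1 -> c
  T2 -> b

Fill CYK table bottom-up:
  [0..0]={T0}  "a"  orig:{}
  [1..1]={S,T1}  "c"  orig:{S}
  [2..2]={T2}  "b"  orig:{}
  [3..3]={T2}  "b"  orig:{}
  [0..1]=∅  "ac"
  [1..2]={S}  "cb"
  [2..3]=∅  "bb"
  [0..2]=∅  "acb"
  [1..3]=∅  "cbb"
  [0..3]=∅  "acbb"

S ∉ T[0,3] ⇒ NO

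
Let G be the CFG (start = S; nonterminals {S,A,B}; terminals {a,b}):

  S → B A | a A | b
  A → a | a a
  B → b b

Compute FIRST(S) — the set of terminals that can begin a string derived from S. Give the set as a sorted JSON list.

Compute FIRST by fixpoint:
round 1:
  A via A→a: +{a}
  B via B→b b: +{b}
  S via S→B A: +{b}
  S via S→a A: +{a}
  FIRST(S)={a,b}  FIRST(A)={a}  FIRST(B)={b}
round 2: done
  FIRST(S)={a,b}  FIRST(A)={a}  FIRST(B)={b}

FIRST(S) = ["a", "b"]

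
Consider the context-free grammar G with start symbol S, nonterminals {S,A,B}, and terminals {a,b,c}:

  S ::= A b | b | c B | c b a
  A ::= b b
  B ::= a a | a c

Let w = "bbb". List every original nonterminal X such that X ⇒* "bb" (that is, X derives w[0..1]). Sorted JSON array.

CNF form of G:
  S -> A T0 | T2 B | T2 X3 | b
  A -> T0 T0
  B -> T1 T1 | T1 T2
  T0 -> b
  T1 -> a
  T2 -> c
  X3 -> T0 T1

CYK table (by increasing span) (cells [i..j] with 0 ≤ i ≤ j ≤ 1 only):
  T[0,0] 'b' = {S,T0}  orig:{S}
  T[1,1] 'b' = {S,T0}  orig:{S}
  T[0,1] 'bb' = {A}

Original NTs in T[0,1] deriving "bb": ["A"]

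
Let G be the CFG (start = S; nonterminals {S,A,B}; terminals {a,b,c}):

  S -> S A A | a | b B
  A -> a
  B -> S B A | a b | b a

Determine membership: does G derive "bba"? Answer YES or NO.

CNF form of G:
  S -> S X3 | T1 B | a
  A -> a
  B -> S X2 | T0 T1 | T1 T0
  T0 -> a
  T1 -> b
  X2 -> B A
  X3 -> A A

Fill CYK table bottom-up:
  [0..0]={T1}  "b"  orig:{}
  [1..1]={T1}  "b"  orig:{}
  [2..2]={A,S,T0}  "a"  orig:{A,S}
  [0..1]=∅  "bb"
  [1..2]={B}  "ba"
  [0..2]={S}  "bba"

S ∈ T[0,2] ⇒ YES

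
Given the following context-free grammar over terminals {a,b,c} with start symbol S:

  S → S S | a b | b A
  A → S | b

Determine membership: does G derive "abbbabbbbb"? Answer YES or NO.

CNF form of G:
  S -> S S | T0 T1 | T1 A
  A -> S S | T0 T1 | T1 A | b
  T0 -> a
  T1 -> b

Fill CYK table bottom-up:
  cell(0,0) a: {T0}  orig:{}
  cell(1,1) b: {A,T1}  orig:{A}
  cell(2,2) b: {A,T1}  orig:{A}
  cell(3,3) b: {A,T1}  orig:{A}
  cell(4,4) a: {T0}  orig:{}
  cell(5,5) b: {A,T1}  orig:{A}
  cell(6,6) b: {A,T1}  orig:{A}
  cell(7,7) b: {A,T1}  orig:{A}
  cell(8,8) b: {A,T1}  orig:{A}
  cell(9,9) b: {A,T1}  orig:{A}
  cell(0,1) ab: {A,S}
  cell(1,2) bb: {A,S}
  cell(2,3) bb: {A,S}
  cell(3,4) ba: ∅
  cell(4,5) ab: {A,S}
  cell(5,6) bb: {A,S}
  cell(6,7) bb: {A,S}
  cell(7,8) bb: {A,S}
  cell(8,9) bb: {A,S}
  cell(0,2) abb: ∅
  cell(1,3) bbb: {A,S}
  cell(2,4) bba: ∅
  cell(3,5) bab: {A,S}
  cell(4,6) abb: ∅
  cell(5,7) bbb: {A,S}
  cell(6,8) bbb: {A,S}
  cell(7,9) bbb: {A,S}
  cell(0,3) abbb: {A,S}
  cell(1,4) bbba: ∅
  cell(2,5) bbab: {A,S}
  cell(3,6) babb: ∅
  cell(4,7) abbb: {A,S}
  cell(5,8) bbbb: {A,S}
  cell(6,9) bbbb: {A,S}
  cell(0,4) abbba: ∅
  cell(1,5) bbbab: {A,S}
  cell(2,6) bbabb: ∅
  cell(3,7) babbb: {A,S}
  cell(4,8) abbbb: {A,S}
  cell(5,9) bbbbb: {A,S}
  cell(0,5) abbbab: {A,S}
  cell(1,6) bbbabb: ∅
  cell(2,7) bbabbb: {A,S}
  cell(3,8) babbbb: {A,S}
  cell(4,9) abbbbb: {A,S}
  cell(0,6) abbbabb: ∅
  cell(1,7) bbbabbb: {A,S}
  cell(2,8) bbabbbb: {A,S}
  cell(3,9) babbbbb: {A,S}
  cell(0,7) abbbabbb: {A,S}
  cell(1,8) bbbabbbb: {A,S}
  cell(2,9) bbabbbbb: {A,S}
  cell(0,8) abbbabbbb: {A,S}
  cell(1,9) bbbabbbbb: {A,S}
  cell(0,9) abbbabbbbb: {A,S}

S ∈ T[0,9] ⇒ YES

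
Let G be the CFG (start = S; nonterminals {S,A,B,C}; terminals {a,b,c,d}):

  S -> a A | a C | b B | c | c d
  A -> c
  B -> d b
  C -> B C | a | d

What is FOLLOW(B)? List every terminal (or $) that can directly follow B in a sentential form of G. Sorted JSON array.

FIRST iteration:
pass 1:
  A via A→c: +{c}
  B via B→d b: +{d}
  C via C→B C: +{d}
  C via C→a: +{a}
  S via S→a A: +{a}
  S via S→b B: +{b}
  S via S→c: +{c}
  FIRST[S]={a,b,c}  FIRST[A]={c}  FIRST[B]={d}  FIRST[C]={a,d}
pass 2: done
  FIRST[S]={a,b,c}  FIRST[A]={c}  FIRST[B]={d}  FIRST[C]={a,d}

FOLLOW sets:
seed FOLLOW(S) with $
round 1:
  C→B C: FOLLOW(B) ⊇ FIRST(C) = {a,d}; new: +{a,d}
  S→a A: FOLLOW(A) ⊇ FOLLOW(S) ⊇ {$}; new: +{$}
  S→a C: FOLLOW(C) ⊇ FOLLOW(S) ⊇ {$}; new: +{$}
  S→b B: FOLLOW(B) ⊇ FOLLOW(S) ⊇ {$}; new: +{$}
  S: {$}  A: {$}  B: {$,a,d}  C: {$}
round 2: — fixpoint
  S: {$}  A: {$}  B: {$,a,d}  C: {$}

FOLLOW(B) = ["$", "a", "d"]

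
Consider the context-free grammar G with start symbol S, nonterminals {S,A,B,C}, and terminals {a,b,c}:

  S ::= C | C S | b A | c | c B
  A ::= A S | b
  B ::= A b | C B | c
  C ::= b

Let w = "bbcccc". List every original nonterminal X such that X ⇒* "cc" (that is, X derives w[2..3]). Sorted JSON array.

Convert to CNF:
  S -> C S | T0 A | T1 B | b | c
  A -> A S | b
  B -> A T0 | C B | c
  C -> b
  T0 -> b
  T1 -> c

Fill CYK table bottom-up (cells [i..j] with 2 ≤ i ≤ j ≤ 3 only):
  cell(2,2) c: {B,S,T1}  orig:{B,S}
  cell(3,3) c: {B,S,T1}  orig:{B,S}
  cell(2,3) cc: {S}

Original NTs in T[2,3] deriving "cc": ["S"]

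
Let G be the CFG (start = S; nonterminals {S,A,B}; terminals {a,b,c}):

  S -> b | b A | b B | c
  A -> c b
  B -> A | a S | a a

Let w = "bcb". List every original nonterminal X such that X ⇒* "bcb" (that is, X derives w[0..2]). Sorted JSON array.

Convert to CNF:
  S -> T1 A | T1 B | b | c
  A -> T0 T1
  B -> T0 T1 | T2 S | T2 T2
  T0 -> c
  T1 -> b
  T2 -> a

CYK table (by increasing span) (cells [i..j] with 0 ≤ i ≤ j ≤ 2 only):
  [0..0]={S,T1}  "b"  orig:{S}
  [1..1]={S,T0}  "c"  orig:{S}
  [2..2]={S,T1}  "b"  orig:{S}
  [0..1]=∅  "bc"
  [1..2]={A,B}  "cb"
  [0..2]={S}  "bcb"

Original NTs in T[0,2] deriving "bcb": ["S"]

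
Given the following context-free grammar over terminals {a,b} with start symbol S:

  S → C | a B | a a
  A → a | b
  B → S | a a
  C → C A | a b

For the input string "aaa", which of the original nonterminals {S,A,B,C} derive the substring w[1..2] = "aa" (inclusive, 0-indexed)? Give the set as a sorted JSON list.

CNF form of G:
  S -> C A | T0 B | T0 T0 | T0 T1
  A -> a | b
  B -> C A | T0 B | T0 T0 | T0 T1
  C -> C A | T0 T1
  T0 -> a
  T1 -> b

CYK table (by increasing span), restricted to cells inside w[1..2]:
  [1..1]={A,T0}  "a"  orig:{A}
  [2..2]={A,T0}  "a"  orig:{A}
  [1..2]={B,S}  "aa"

Original NTs in T[1,2] deriving "aa": ["B", "S"]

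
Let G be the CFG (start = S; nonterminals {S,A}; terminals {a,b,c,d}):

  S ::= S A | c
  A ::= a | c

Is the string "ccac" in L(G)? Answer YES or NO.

Convert to CNF:
  S -> S A | c
  A -> a | c

CYK table (by increasing span):
  T[0,0] 'c' = {A,S}
  T[1,1] 'c' = {A,S}
  T[2,2] 'a' = {A}
  T[3,3] 'c' = {A,S}
  T[0,1] 'cc' = {S}
  T[1,2] 'ca' = {S}
  T[2,3] 'ac' = ∅
  T[0,2] 'cca' = {S}
  T[1,3] 'cac' = {S}
  T[0,3] 'ccac' = {S}

S ∈ T[0,3] ⇒ YES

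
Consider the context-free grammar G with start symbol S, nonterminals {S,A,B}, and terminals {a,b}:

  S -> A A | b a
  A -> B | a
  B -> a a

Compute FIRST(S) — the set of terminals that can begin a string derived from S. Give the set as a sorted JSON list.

FIRST iteration:
iter 1:
  A via A→a: +{a}
  B via B→a a: +{a}
  S via S→A A: +{a}
  S via S→b a: +{b}
  S: {a,b}  A: {a}  B: {a}
iter 2: — fixpoint
  S: {a,b}  A: {a}  B: {a}

FIRST(S) = ["a", "b"]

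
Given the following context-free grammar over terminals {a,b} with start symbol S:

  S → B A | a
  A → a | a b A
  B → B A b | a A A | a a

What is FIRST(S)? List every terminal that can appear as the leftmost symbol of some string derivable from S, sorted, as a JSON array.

FIRST iteration:
[1]
  A via A→a: +{a}
  B via B→a A A: +{a}
  S via S→B A: +{a}
  FIRST(S)={a}  FIRST(A)={a}  FIRST(B)={a}
[2] done
  FIRST(S)={a}  FIRST(A)={a}  FIRST(B)={a}

FIRST(S) = ["a"]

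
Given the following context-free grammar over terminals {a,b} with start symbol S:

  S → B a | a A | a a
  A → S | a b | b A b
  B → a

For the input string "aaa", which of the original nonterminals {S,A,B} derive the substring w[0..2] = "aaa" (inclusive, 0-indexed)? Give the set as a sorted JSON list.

CNF form of G:
  S -> B T0 | T0 A | T0 T0
  A -> B T0 | T0 A | T0 T0 | T0 T1 | T1 X2
  B -> a
  T0 -> a
  T1 -> b
  X2 -> A T1

Fill CYK table bottom-up — only the sub-triangle for w[0..2]:
  T[0,0] 'a' = {B,T0}  orig:{B}
  T[1,1] 'a' = {B,T0}  orig:{B}
  T[2,2] 'a' = {B,T0}  orig:{B}
  T[0,1] 'aa' = {A,S}
  T[1,2] 'aa' = {A,S}
  T[0,2] 'aaa' = {A,S}

Original NTs in T[0,2] deriving "aaa": ["A", "S"]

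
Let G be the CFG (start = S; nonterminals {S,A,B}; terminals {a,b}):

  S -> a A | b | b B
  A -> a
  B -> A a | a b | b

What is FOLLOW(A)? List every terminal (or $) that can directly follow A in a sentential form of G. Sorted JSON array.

FIRST sets, iterate to fixpoint:
[1]
  A via A→a: +{a}
  B via B→A a: +{a}
  B via B→b: +{b}
  S via S→a A: +{a}
  S via S→b: +{b}
  FIRST(S)={a,b}  FIRST(A)={a}  FIRST(B)={a,b}
[2] (stable)
  FIRST(S)={a,b}  FIRST(A)={a}  FIRST(B)={a,b}

FOLLOW sets:
seed FOLLOW(S) with $
pass 1:
  B→A a: FOLLOW(A) ⊇ FIRST(a) = {a}; new: +{a}
  S→a A: FOLLOW(A) ⊇ FOLLOW(S) ⊇ {$}; new: +{$}
  S→b B: FOLLOW(B) ⊇ FOLLOW(S) ⊇ {$}; new: +{$}
  S: {$}  A: {$,a}  B: {$}
pass 2: (stable)
  S: {$}  A: {$,a}  B: {$}

FOLLOW(A) = ["$", "a"]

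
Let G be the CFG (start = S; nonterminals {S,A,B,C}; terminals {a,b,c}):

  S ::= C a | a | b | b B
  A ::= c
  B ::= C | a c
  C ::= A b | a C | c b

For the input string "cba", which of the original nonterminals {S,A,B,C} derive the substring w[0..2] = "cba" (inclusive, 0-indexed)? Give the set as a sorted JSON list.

Convert to CNF:
  S -> C T1 | T0 B | a | b
  A -> c
  B -> A T0 | T1 C | T1 T2 | T2 T0
  C -> A T0 | T1 C | T2 T0
  T0 -> b
  T1 -> a
  T2 -> c

Fill CYK table bottom-up — only the sub-triangle for w[0..2]:
  [0..0]={A,T2}  "c"  orig:{A}
  [1..1]={S,T0}  "b"  orig:{S}
  [2..2]={S,T1}  "a"  orig:{S}
  [0..1]={B,C}  "cb"
  [1..2]=∅  "ba"
  [0..2]={S}  "cba"

Original NTs in T[0,2] deriving "cba": ["S"]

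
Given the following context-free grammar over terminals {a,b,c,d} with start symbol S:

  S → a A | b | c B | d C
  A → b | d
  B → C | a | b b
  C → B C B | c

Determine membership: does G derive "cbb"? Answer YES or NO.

Convert to CNF:
  S -> T1 A | T2 B | T3 C | b
  A -> b | d
  B -> B X4 | T0 T0 | a | c
  C -> B X5 | c
  T0 -> b
  T1 -> a
  T2 -> c
  T3 -> d
  X4 -> C B
  X5 -> C B

CYK table (by increasing span):
  T[0,0] 'c' = {B,C,T2}  orig:{B,C}
  T[1,1] 'b' = {A,S,T0}  orig:{A,S}
  T[2,2] 'b' = {A,S,T0}  orig:{A,S}
  T[0,1] 'cb' = ∅
  T[1,2] 'bb' = {B}
  T[0,2] 'cbb' = {S,X4,X5}  orig:{S}

S ∈ T[0,2] ⇒ YES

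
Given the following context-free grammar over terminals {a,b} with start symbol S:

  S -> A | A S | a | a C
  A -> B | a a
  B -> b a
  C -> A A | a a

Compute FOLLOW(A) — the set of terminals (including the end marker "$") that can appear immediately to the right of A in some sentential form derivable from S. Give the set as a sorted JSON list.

FIRST iteration:
iter 1:
  A via A→a a: +{a}
  B via B→b a: +{b}
  C via C→A A: +{a}
  S via S→A: +{a}
  FIRST(S)={a}  FIRST(A)={a}  FIRST(B)={b}  FIRST(C)={a}
iter 2:
  A via A→B: +{b}
  C via C→A A: +{b}
  S via S→A: +{b}
  FIRST(S)={a,b}  FIRST(A)={a,b}  FIRST(B)={b}  FIRST(C)={a,b}
iter 3: (stable)
  FIRST(S)={a,b}  FIRST(A)={a,b}  FIRST(B)={b}  FIRST(C)={a,b}

FOLLOW sets:
FOLLOW(S) := {$}
iter 1:
  C→A A: FOLLOW(A) ⊇ FIRST(A) = {a,b}; new: +{a,b}
  S→A: FOLLOW(A) ⊇ FOLLOW(S) ⊇ {$}; new: +{$}
  S→a C: FOLLOW(C) ⊇ FOLLOW(S) ⊇ {$}; new: +{$}
  FOLLOW[S]={$}  FOLLOW[A]={$,a,b}  FOLLOW[B]={}  FOLLOW[C]={$}
iter 2:
  A→B: FOLLOW(B) ⊇ FOLLOW(A) ⊇ {$,a,b}; new: +{$,a,b}
  FOLLOW[S]={$}  FOLLOW[A]={$,a,b}  FOLLOW[B]={$,a,b}  FOLLOW[C]={$}
iter 3: — fixpoint
  FOLLOW[S]={$}  FOLLOW[A]={$,a,b}  FOLLOW[B]={$,a,b}  FOLLOW[C]={$}

FOLLOW(A) = ["$", "a", "b"]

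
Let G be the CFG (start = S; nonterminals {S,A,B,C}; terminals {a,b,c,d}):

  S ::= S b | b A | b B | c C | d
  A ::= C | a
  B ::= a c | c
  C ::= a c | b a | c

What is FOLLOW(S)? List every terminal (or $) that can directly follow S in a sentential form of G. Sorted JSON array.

Compute FIRST by fixpoint:
[1]
  A via A→a: +{a}
  B via B→a c: +{a}
  B via B→c: +{c}
  C via C→a c: +{a}
  C via C→b a: +{b}
  C via C→c: +{c}
  S via S→b A: +{b}
  S via S→c C: +{c}
  S via S→d: +{d}
  S: {b,c,d}  A: {a}  B: {a,c}  C: {a,b,c}
[2]
  A via A→C: +{b,c}
  S: {b,c,d}  A: {a,b,c}  B: {a,c}  C: {a,b,c}
[3] (no change)
  S: {b,c,d}  A: {a,b,c}  B: {a,c}  C: {a,b,c}

Compute FOLLOW by fixpoint:
FOLLOW(S) := {$}
round 1:
  S→S b: FOLLOW(S) ⊇ FIRST(b) = {b}; new: +{b}
  S→b A: FOLLOW(A) ⊇ FOLLOW(S) ⊇ {$,b}; new: +{$,b}
  S→b B: FOLLOW(B) ⊇ FOLLOW(S) ⊇ {$,b}; new: +{$,b}
  S→c C: FOLLOW(C) ⊇ FOLLOW(S) ⊇ {$,b}; new: +{$,b}
  S: {$,b}  A: {$,b}  B: {$,b}  C: {$,b}
round 2: (no change)
  S: {$,b}  A: {$,b}  B: {$,b}  C: {$,b}

FOLLOW(S) = ["$", "b"]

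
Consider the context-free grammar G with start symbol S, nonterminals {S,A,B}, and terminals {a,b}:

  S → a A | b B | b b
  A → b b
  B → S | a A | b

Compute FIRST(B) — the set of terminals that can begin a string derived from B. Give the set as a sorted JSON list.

FIRST sets, iterate to fixpoint:
round 1:
  A via A→b b: +{b}
  B via B→a A: +{a}
  B via B→b: +{b}
  S via S→a A: +{a}
  S via S→b B: +{b}
  FIRST[S]={a,b}  FIRST[A]={b}  FIRST[B]={a,b}
round 2: (stable)
  FIRST[S]={a,b}  FIRST[A]={b}  FIRST[B]={a,b}

FIRST(B) = ["a", "b"]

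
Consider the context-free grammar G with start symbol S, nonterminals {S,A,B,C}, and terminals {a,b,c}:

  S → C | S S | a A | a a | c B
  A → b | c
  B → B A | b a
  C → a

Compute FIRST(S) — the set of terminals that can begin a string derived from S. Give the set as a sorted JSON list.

Compute FIRST by fixpoint:
[1]
  A via A→b: +{b}
  A via A→c: +{c}
  B via B→b a: +{b}
  C via C→a: +{a}
  S via S→C: +{a}
  S via S→c B: +{c}
  FIRST[S]={a,c}  FIRST[A]={b,c}  FIRST[B]={b}  FIRST[C]={a}
[2] (stable)
  FIRST[S]={a,c}  FIRST[A]={b,c}  FIRST[B]={b}  FIRST[C]={a}

FIRST(S) = ["a", "c"]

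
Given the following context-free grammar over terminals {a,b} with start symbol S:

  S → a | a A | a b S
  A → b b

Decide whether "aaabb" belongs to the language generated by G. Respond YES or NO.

CNF form of G:
  S -> T1 A | T1 X2 | a
  A -> T0 T0
  T0 -> b
  T1 -> a
  X2 -> T0 S

CYK table (by increasing span):
  T[0,0] 'a' = {S,T1}  orig:{S}
  T[1,1] 'a' = {S,T1}  orig:{S}
  T[2,2] 'a' = {S,T1}  orig:{S}
  T[3,3] 'b' = {T0}  orig:{}
  T[4,4] 'b' = {T0}  orig:{}
  T[0,1] 'aa' = ∅
  T[1,2] 'aa' = ∅
  T[2,3] 'ab' = ∅
  T[3,4] 'bb' = {A}
  T[0,2] 'aaa' = ∅
  T[1,3] 'aab' = ∅
  T[2,4] 'abb' = {S}
  T[0,3] 'aaab' = ∅
  T[1,4] 'aabb' = ∅
  T[0,4] 'aaabb' = ∅

S ∉ T[0,4] ⇒ NO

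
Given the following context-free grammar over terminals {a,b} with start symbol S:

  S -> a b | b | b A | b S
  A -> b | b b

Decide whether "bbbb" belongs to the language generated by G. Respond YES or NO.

CNF form of G:
  S -> T0 A | T0 S | T1 T0 | b
  A -> T0 T0 | b
  T0 -> b
  T1 -> a

CYK table (by increasing span):
  T[0,0] 'b' = {A,S,T0}  orig:{A,S}
  T[1,1] 'b' = {A,S,T0}  orig:{A,S}
  T[2,2] 'b' = {A,S,T0}  orig:{A,S}
  T[3,3] 'b' = {A,S,T0}  orig:{A,S}
  T[0,1] 'bb' = {A,S}
  T[1,2] 'bb' = {A,S}
  T[2,3] 'bb' = {A,S}
  T[0,2] 'bbb' = {S}
  T[1,3] 'bbb' = {S}
  T[0,3] 'bbbb' = {S}

S ∈ T[0,3] ⇒ YES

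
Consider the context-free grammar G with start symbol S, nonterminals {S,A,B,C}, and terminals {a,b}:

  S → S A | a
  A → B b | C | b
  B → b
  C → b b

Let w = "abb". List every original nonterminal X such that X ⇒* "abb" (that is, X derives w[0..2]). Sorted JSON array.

Convert to CNF:
  S -> S A | a
  A -> B T0 | T0 T0 | b
  B -> b
  C -> T0 T0
  T0 -> b

Fill CYK table bottom-up, restricted to cells inside w[0..2]:
  T[0,0] 'a' = {S}
  T[1,1] 'b' = {A,B,T0}  orig:{A,B}
  T[2,2] 'b' = {A,B,T0}  orig:{A,B}
  T[0,1] 'ab' = {S}
  T[1,2] 'bb' = {A,C}
  T[0,2] 'abb' = {S}

Original NTs in T[0,2] deriving "abb": ["S"]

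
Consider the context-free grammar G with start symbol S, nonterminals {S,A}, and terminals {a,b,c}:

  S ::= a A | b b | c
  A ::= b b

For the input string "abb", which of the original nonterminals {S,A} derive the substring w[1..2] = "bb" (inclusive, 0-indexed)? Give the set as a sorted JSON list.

CNF form of G:
  S -> T0 T0 | T1 A | c
  A -> T0 T0
  T0 -> b
  T1 -> a

CYK table (by increasing span) (cells [i..j] with 1 ≤ i ≤ j ≤ 2 only):
  cell(1,1) b: {T0}  orig:{}
  cell(2,2) b: {T0}  orig:{}
  cell(1,2) bb: {A,S}

Original NTs in T[1,2] deriving "bb": ["A", "S"]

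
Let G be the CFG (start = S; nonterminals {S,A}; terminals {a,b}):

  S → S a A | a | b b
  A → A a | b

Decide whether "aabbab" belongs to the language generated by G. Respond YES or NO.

CNF form of G:
  S -> S X2 | T1 T1 | a
  A -> A T0 | b
  T0 -> a
  T1 -> b
  X2 -> T0 A

Fill CYK table bottom-up:
  T[0,0] 'a' = {S,T0}  orig:{S}
  T[1,1] 'a' = {S,T0}  orig:{S}
  T[2,2] 'b' = {A,T1}  orig:{A}
  T[3,3] 'b' = {A,T1}  orig:{A}
  T[4,4] 'a' = {S,T0}  orig:{S}
  T[5,5] 'b' = {A,T1}  orig:{A}
  T[0,1] 'aa' = ∅
  T[1,2] 'ab' = {X2}  orig:{}
  T[2,3] 'bb' = {S}
  T[3,4] 'ba' = {A}
  T[4,5] 'ab' = {X2}  orig:{}
  T[0,2] 'aab' = {S}
  T[1,3] 'abb' = ∅
  T[2,4] 'bba' = ∅
  T[3,5] 'bab' = ∅
  T[0,3] 'aabb' = ∅
  T[1,4] 'abba' = ∅
  T[2,5] 'bbab' = {S}
  T[0,4] 'aabba' = ∅
  T[1,5] 'abbab' = ∅
  T[0,5] 'aabbab' = ∅

S ∉ T[0,5] ⇒ NO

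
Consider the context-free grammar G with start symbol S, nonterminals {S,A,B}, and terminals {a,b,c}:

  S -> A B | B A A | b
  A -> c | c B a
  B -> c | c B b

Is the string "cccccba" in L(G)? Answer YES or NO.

Convert to CNF:
  S -> A B | B X5 | b
  A -> T0 X3 | c
  B -> T0 X4 | c
  T0 -> c
  T1 -> a
  T2 -> b
  X3 -> B T1
  X4 -> B T2
  X5 -> A A

CYK fill:
  T[0,0] 'c' = {A,B,T0}  orig:{A,B}
  T[1,1] 'c' = {A,B,T0}  orig:{A,B}
  T[2,2] 'c' = {A,B,T0}  orig:{A,B}
  T[3,3] 'c' = {A,B,T0}  orig:{A,B}
  T[4,4] 'c' = {A,B,T0}  orig:{A,B}
  T[5,5] 'b' = {S,T2}  orig:{S}
  T[6,6] 'a' = {T1}  orig:{}
  T[0,1] 'cc' = {S,X5}  orig:{S}
  T[1,2] 'cc' = {S,X5}  orig:{S}
  T[2,3] 'cc' = {S,X5}  orig:{S}
  T[3,4] 'cc' = {S,X5}  orig:{S}
  T[4,5] 'cb' = {X4}  orig:{}
  T[5,6] 'ba' = ∅
  T[0,2] 'ccc' = {S}
  T[1,3] 'ccc' = {S}
  T[2,4] 'ccc' = {S}
  T[3,5] 'ccb' = {B}
  T[4,6] 'cba' = ∅
  T[0,3] 'cccc' = ∅
  T[1,4] 'cccc' = ∅
  T[2,5] 'cccb' = {S}
  T[3,6] 'ccba' = {X3}  orig:{}
  T[0,4] 'ccccc' = ∅
  T[1,5] 'ccccb' = ∅
  T[2,6] 'cccba' = {A}
  T[0,5] 'cccccb' = ∅
  T[1,6] 'ccccba' = {X5}  orig:{}
  T[0,6] 'cccccba' = {S}

S ∈ T[0,6] ⇒ YES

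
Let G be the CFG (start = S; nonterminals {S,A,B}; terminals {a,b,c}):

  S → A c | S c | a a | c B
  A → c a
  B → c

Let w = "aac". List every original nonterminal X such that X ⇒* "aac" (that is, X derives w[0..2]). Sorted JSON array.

Convert to CNF:
  S -> A T0 | S T0 | T0 B | T1 T1
  A -> T0 T1
  B -> c
  T0 -> c
  T1 -> a

CYK fill (cells [i..j] with 0 ≤ i ≤ j ≤ 2 only):
  [0..0]={T1}  "a"  orig:{}
  [1..1]={T1}  "a"  orig:{}
  [2..2]={B,T0}  "c"  orig:{B}
  [0..1]={S}  "aa"
  [1..2]=∅  "ac"
  [0..2]={S}  "aac"

Original NTs in T[0,2] deriving "aac": ["S"]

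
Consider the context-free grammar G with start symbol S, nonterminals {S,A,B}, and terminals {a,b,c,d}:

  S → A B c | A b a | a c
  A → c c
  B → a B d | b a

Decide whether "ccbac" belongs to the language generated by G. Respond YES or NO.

CNF form of G:
  S -> A X5 | A X6 | T1 T0
  A -> T0 T0
  B -> T1 X4 | T3 T1
  T0 -> c
  T1 -> a
  T2 -> d
  T3 -> b
  X4 -> B T2
  X5 -> B T0
  X6 -> T3 T1

CYK fill:
  cell(0,0) c: {T0}  orig:{}
  cell(1,1) c: {T0}  orig:{}
  cell(2,2) b: {T3}  orig:{}
  cell(3,3) a: {T1}  orig:{}
  cell(4,4) c: {T0}  orig:{}
  cell(0,1) cc: {A}
  cell(1,2) cb: ∅
  cell(2,3) ba: {B,X6}  orig:{B}
  cell(3,4) ac: {S}
  cell(0,2) ccb: ∅
  cell(1,3) cba: ∅
  cell(2,4) bac: {X5}  orig:{}
  cell(0,3) ccba: {S}
  cell(1,4) cbac: ∅
  cell(0,4) ccbac: {S}

S ∈ T[0,4] ⇒ YES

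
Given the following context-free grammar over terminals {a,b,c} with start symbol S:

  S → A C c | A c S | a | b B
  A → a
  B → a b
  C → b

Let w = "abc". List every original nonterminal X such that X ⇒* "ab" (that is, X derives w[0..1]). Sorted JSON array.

Convert to CNF:
  S -> A X3 | A X4 | T1 B | a
  A -> a
  B -> T0 T1
  C -> b
  T0 -> a
  T1 -> b
  T2 -> c
  X3 -> C T2
  X4 -> T2 S

CYK table (by increasing span) — only the sub-triangle for w[0..1]:
  T[0,0] 'a' = {A,S,T0}  orig:{A,S}
  T[1,1] 'b' = {C,T1}  orig:{C}
  T[0,1] 'ab' = {B}

Original NTs in T[0,1] deriving "ab": ["B"]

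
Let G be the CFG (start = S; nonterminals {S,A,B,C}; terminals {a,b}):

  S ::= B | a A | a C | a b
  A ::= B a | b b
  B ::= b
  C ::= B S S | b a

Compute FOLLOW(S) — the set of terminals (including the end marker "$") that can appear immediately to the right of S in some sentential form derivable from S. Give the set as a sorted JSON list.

Compute FIRST by fixpoint:
round 1:
  A via A→b b: +{b}
  B via B→b: +{b}
  C via C→B S S: +{b}
  S via S→B: +{b}
  S via S→a A: +{a}
  FIRST[S]={a,b}  FIRST[A]={b}  FIRST[B]={b}  FIRST[C]={b}
round 2: (no change)
  FIRST[S]={a,b}  FIRST[A]={b}  FIRST[B]={b}  FIRST[C]={b}

Compute FOLLOW by fixpoint:
initialize: $ ∈ FOLLOW(S)
round 1:
  A→B a: FOLLOW(B) ⊇ FIRST(a) = {a}; new: +{a}
  C→B S S: FOLLOW(B) ⊇ FIRST(S) = {a,b}; new: +{b}
  C→B S S: FOLLOW(S) ⊇ FIRST(S) = {a,b}; new: +{a,b}
  S→B: FOLLOW(B) ⊇ FOLLOW(S) ⊇ {$,a,b}; new: +{$}
  S→a A: FOLLOW(A) ⊇ FOLLOW(S) ⊇ {$,a,b}; new: +{$,a,b}
  S→a C: FOLLOW(C) ⊇ FOLLOW(S) ⊇ {$,a,b}; new: +{$,a,b}
  FOLLOW[S]={$,a,b}  FOLLOW[A]={$,a,b}  FOLLOW[B]={$,a,b}  FOLLOW[C]={$,a,b}
round 2: (no change)
  FOLLOW[S]={$,a,b}  FOLLOW[A]={$,a,b}  FOLLOW[B]={$,a,b}  FOLLOW[C]={$,a,b}

FOLLOW(S) = ["$", "a", "b"]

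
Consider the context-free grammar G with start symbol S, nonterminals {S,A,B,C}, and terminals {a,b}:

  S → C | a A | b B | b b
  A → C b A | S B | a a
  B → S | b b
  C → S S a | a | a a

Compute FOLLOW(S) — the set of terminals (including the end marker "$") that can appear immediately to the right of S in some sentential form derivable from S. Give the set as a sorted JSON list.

FIRST iteration:
pass 1:
  A via A→a a: +{a}
  B via B→b b: +{b}
  C via C→a: +{a}
  S via S→C: +{a}
  S via S→b B: +{b}
  FIRST(S)={a,b}  FIRST(A)={a}  FIRST(B)={b}  FIRST(C)={a}
pass 2:
  A via A→S B: +{b}
  B via B→S: +{a}
  C via C→S S a: +{b}
  FIRST(S)={a,b}  FIRST(A)={a,b}  FIRST(B)={a,b}  FIRST(C)={a,b}
pass 3: (stable)
  FIRST(S)={a,b}  FIRST(A)={a,b}  FIRST(B)={a,b}  FIRST(C)={a,b}

Compute FOLLOW by fixpoint:
initialize: $ ∈ FOLLOW(S)
[1]
  A→C b A: FOLLOW(C) ⊇ FIRST(b) = {b}; new: +{b}
  A→S B: FOLLOW(S) ⊇ FIRST(B) = {a,b}; new: +{a,b}
  S→C: FOLLOW(C) ⊇ FOLLOW(S) ⊇ {$,a,b}; new: +{$,a}
  S→a A: FOLLOW(A) ⊇ FOLLOW(S) ⊇ {$,a,b}; new: +{$,a,b}
  S→b B: FOLLOW(B) ⊇ FOLLOW(S) ⊇ {$,a,b}; new: +{$,a,b}
  S: {$,a,b}  A: {$,a,b}  B: {$,a,b}  C: {$,a,b}
[2] (no change)
  S: {$,a,b}  A: {$,a,b}  B: {$,a,b}  C: {$,a,b}

FOLLOW(S) = ["$", "a", "b"]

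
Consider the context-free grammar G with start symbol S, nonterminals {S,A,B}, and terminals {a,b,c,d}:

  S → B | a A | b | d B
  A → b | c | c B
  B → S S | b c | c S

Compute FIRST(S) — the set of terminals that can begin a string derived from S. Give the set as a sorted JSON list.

Compute FIRST by fixpoint:
[1]
  A via A→b: +{b}
  A via A→c: +{c}
  B via B→b c: +{b}
  B via B→c S: +{c}
  S via S→B: +{b,c}
  S via S→a A: +{a}
  S via S→d B: +{d}
  S: {a,b,c,d}  A: {b,c}  B: {b,c}
[2]
  B via B→S S: +{a,d}
  S: {a,b,c,d}  A: {b,c}  B: {a,b,c,d}
[3] done
  S: {a,b,c,d}  A: {b,c}  B: {a,b,c,d}

FIRST(S) = ["a", "b", "c", "d"]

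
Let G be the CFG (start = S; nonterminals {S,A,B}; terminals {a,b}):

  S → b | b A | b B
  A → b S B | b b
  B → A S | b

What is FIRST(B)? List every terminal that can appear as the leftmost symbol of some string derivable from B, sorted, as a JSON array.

FIRST sets, iterate to fixpoint:
[1]
  A via A→b S B: +{b}
  B via B→A S: +{b}
  S via S→b: +{b}
  S: {b}  A: {b}  B: {b}
[2] done
  S: {b}  A: {b}  B: {b}

FIRST(B) = ["b"]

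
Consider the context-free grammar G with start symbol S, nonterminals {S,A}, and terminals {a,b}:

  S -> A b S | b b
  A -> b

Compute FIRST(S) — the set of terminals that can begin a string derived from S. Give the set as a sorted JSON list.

FIRST iteration:
round 1:
  A via A→b: +{b}
  S via S→A b S: +{b}
  FIRST(S)={b}  FIRST(A)={b}
round 2: (no change)
  FIRST(S)={b}  FIRST(A)={b}

FIRST(S) = ["b"]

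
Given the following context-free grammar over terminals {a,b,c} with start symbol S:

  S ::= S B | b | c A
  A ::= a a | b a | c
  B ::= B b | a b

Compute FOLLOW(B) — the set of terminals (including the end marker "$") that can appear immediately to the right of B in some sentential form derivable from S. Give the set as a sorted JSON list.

FIRST iteration:
pass 1:
  A via A→a a: +{a}
  A via A→b a: +{b}
  A via A→c: +{c}
  B via B→a b: +{a}
  S via S→b: +{b}
  S via S→c A: +{c}
  FIRST[S]={b,c}  FIRST[A]={a,b,c}  FIRST[B]={a}
pass 2: (stable)
  FIRST[S]={b,c}  FIRST[A]={a,b,c}  FIRST[B]={a}

Compute FOLLOW by fixpoint:
seed FOLLOW(S) with $
round 1:
  B→B b: FOLLOW(B) ⊇ FIRST(b) = {b}; new: +{b}
  S→S B: FOLLOW(S) ⊇ FIRST(B) = {a}; new: +{a}
  S→S B: FOLLOW(B) ⊇ FOLLOW(S) ⊇ {$,a}; new: +{$,a}
  S→c A: FOLLOW(A) ⊇ FOLLOW(S) ⊇ {$,a}; new: +{$,a}
  FOLLOW[S]={$,a}  FOLLOW[A]={$,a}  FOLLOW[B]={$,a,b}
round 2: (stable)
  FOLLOW[S]={$,a}  FOLLOW[A]={$,a}  FOLLOW[B]={$,a,b}

FOLLOW(B) = ["$", "a", "b"]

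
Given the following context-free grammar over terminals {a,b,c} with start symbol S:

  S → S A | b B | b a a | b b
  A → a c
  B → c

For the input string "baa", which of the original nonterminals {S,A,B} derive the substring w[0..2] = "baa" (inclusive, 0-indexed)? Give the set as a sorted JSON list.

CNF form of G:
  S -> S A | T2 B | T2 T2 | T2 X3
  A -> T0 T1
  B -> c
  T0 -> a
  T1 -> c
  T2 -> b
  X3 -> T0 T0

Fill CYK table bottom-up (cells [i..j] with 0 ≤ i ≤ j ≤ 2 only):
  T[0,0] 'b' = {T2}  orig:{}
  T[1,1] 'a' = {T0}  orig:{}
  T[2,2] 'a' = {T0}  orig:{}
  T[0,1] 'ba' = ∅
  T[1,2] 'aa' = {X3}  orig:{}
  T[0,2] 'baa' = {S}

Original NTs in T[0,2] deriving "baa": ["S"]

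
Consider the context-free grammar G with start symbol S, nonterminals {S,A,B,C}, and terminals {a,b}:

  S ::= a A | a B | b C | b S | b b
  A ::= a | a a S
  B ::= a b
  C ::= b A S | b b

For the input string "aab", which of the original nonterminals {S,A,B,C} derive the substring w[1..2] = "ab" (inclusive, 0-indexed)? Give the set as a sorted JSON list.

CNF form of G:
  S -> T0 A | T0 B | T1 C | T1 S | T1 T1
  A -> T0 X2 | a
  B -> T0 T1
  C -> T1 T1 | T1 X3
  T0 -> a
  T1 -> b
  X2 -> T0 S
  X3 -> A S

CYK table (by increasing span) — only the sub-triangle for w[1..2]:
  [1..1]={A,T0}  "a"  orig:{A}
  [2..2]={T1}  "b"  orig:{}
  [1..2]={B}  "ab"

Original NTs in T[1,2] deriving "ab": ["B"]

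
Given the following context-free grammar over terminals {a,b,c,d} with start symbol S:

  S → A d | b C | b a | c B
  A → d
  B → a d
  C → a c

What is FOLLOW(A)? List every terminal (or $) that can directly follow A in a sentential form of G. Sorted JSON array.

FIRST sets, iterate to fixpoint:
[1]
  A via A→d: +{d}
  B via B→a d: +{a}
  C via C→a c: +{a}
  S via S→A d: +{d}
  S via S→b C: +{b}
  S via S→c B: +{c}
  FIRST[S]={b,c,d}  FIRST[A]={d}  FIRST[B]={a}  FIRST[C]={a}
[2] (no change)
  FIRST[S]={b,c,d}  FIRST[A]={d}  FIRST[B]={a}  FIRST[C]={a}

Compute FOLLOW by fixpoint:
FOLLOW(S) := {$}
[1]
  S→A d: FOLLOW(A) ⊇ FIRST(d) = {d}; new: +{d}
  S→b C: FOLLOW(C) ⊇ FOLLOW(S) ⊇ {$}; new: +{$}
  S→c B: FOLLOW(B) ⊇ FOLLOW(S) ⊇ {$}; new: +{$}
  FOLLOW[S]={$}  FOLLOW[A]={d}  FOLLOW[B]={$}  FOLLOW[C]={$}
[2] — fixpoint
  FOLLOW[S]={$}  FOLLOW[A]={d}  FOLLOW[B]={$}  FOLLOW[C]={$}

FOLLOW(A) = ["d"]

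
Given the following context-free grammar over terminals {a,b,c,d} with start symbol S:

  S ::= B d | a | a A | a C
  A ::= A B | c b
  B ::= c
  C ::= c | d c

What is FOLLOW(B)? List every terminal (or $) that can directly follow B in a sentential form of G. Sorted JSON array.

Compute FIRST by fixpoint:
iter 1:
  A via A→c b: +{c}
  B via B→c: +{c}
  C via C→c: +{c}
  C via C→d c: +{d}
  S via S→B d: +{c}
  S via S→a: +{a}
  FIRST(S)={a,c}  FIRST(A)={c}  FIRST(B)={c}  FIRST(C)={c,d}
iter 2: (no change)
  FIRST(S)={a,c}  FIRST(A)={c}  FIRST(B)={c}  FIRST(C)={c,d}

FOLLOW sets:
initialize: $ ∈ FOLLOW(S)
pass 1:
  A→A B: FOLLOW(A) ⊇ FIRST(B) = {c}; new: +{c}
  A→A B: FOLLOW(B) ⊇ FOLLOW(A) ⊇ {c}; new: +{c}
  S→B d: FOLLOW(B) ⊇ FIRST(d) = {d}; new: +{d}
  S→a A: FOLLOW(A) ⊇ FOLLOW(S) ⊇ {$}; new: +{$}
  S→a C: FOLLOW(C) ⊇ FOLLOW(S) ⊇ {$}; new: +{$}
  FOLLOW[S]={$}  FOLLOW[A]={$,c}  FOLLOW[B]={c,d}  FOLLOW[C]={$}
pass 2:
  A→A B: FOLLOW(B) ⊇ FOLLOW(A) ⊇ {$,c}; new: +{$}
  FOLLOW[S]={$}  FOLLOW[A]={$,c}  FOLLOW[B]={$,c,d}  FOLLOW[C]={$}
pass 3: — fixpoint
  FOLLOW[S]={$}  FOLLOW[A]={$,c}  FOLLOW[B]={$,c,d}  FOLLOW[C]={$}

FOLLOW(B) = ["$", "c", "d"]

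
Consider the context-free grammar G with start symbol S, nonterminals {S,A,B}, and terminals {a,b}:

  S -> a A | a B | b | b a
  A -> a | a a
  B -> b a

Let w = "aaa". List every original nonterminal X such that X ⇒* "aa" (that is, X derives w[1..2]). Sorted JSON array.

Convert to CNF:
  S -> T0 A | T0 B | T1 T0 | b
  A -> T0 T0 | a
  B -> T1 T0
  T0 -> a
  T1 -> b

Fill CYK table bottom-up (cells [i..j] with 1 ≤ i ≤ j ≤ 2 only):
  cell(1,1) a: {A,T0}  orig:{A}
  cell(2,2) a: {A,T0}  orig:{A}
  cell(1,2) aa: {A,S}

Original NTs in T[1,2] deriving "aa": ["A", "S"]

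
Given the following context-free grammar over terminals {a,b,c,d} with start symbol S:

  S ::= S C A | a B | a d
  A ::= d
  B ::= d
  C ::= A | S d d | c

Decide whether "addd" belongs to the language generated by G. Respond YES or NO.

Convert to CNF:
  S -> S X3 | T1 B | T1 T0
  A -> d
  B -> d
  C -> S X2 | c | d
  T0 -> d
  T1 -> a
  X2 -> T0 T0
  X3 -> C A

CYK fill:
  cell(0,0) a: {T1}  orig:{}
  cell(1,1) d: {A,B,C,T0}  orig:{A,B,C}
  cell(2,2) d: {A,B,C,T0}  orig:{A,B,C}
  cell(3,3) d: {A,B,C,T0}  orig:{A,B,C}
  cell(0,1) ad: {S}
  cell(1,2) dd: {X2,X3}  orig:{}
  cell(2,3) dd: {X2,X3}  orig:{}
  cell(0,2) add: ∅
  cell(1,3) ddd: ∅
  cell(0,3) addd: {C,S}

S ∈ T[0,3] ⇒ YES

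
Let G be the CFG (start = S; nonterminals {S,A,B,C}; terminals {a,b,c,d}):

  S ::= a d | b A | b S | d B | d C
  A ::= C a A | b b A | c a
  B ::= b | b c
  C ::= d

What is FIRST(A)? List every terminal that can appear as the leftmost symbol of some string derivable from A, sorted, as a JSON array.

FIRST iteration:
round 1:
  A via A→b b A: +{b}
  A via A→c a: +{c}
  B via B→b: +{b}
  C via C→d: +{d}
  S via S→a d: +{a}
  S via S→b A: +{b}
  S via S→d B: +{d}
  S: {a,b,d}  A: {b,c}  B: {b}  C: {d}
round 2:
  A via A→C a A: +{d}
  S: {a,b,d}  A: {b,c,d}  B: {b}  C: {d}
round 3: — fixpoint
  S: {a,b,d}  A: {b,c,d}  B: {b}  C: {d}

FIRST(A) = ["b", "c", "d"]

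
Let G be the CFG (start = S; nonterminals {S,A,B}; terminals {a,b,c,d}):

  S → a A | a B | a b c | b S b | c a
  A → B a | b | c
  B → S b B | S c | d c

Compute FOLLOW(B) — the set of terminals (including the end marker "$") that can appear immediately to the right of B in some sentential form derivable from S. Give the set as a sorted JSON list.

Compute FIRST by fixpoint:
[1]
  A via A→b: +{b}
  A via A→c: +{c}
  B via B→d c: +{d}
  S via S→a A: +{a}
  S via S→b S b: +{b}
  S via S→c a: +{c}
  FIRST(S)={a,b,c}  FIRST(A)={b,c}  FIRST(B)={d}
[2]
  A via A→B a: +{d}
  B via B→S b B: +{a,b,c}
  FIRST(S)={a,b,c}  FIRST(A)={b,c,d}  FIRST(B)={a,b,c,d}
[3]
  A via A→B a: +{a}
  FIRST(S)={a,b,c}  FIRST(A)={a,b,c,d}  FIRST(B)={a,b,c,d}
[4] (no change)
  FIRST(S)={a,b,c}  FIRST(A)={a,b,c,d}  FIRST(B)={a,b,c,d}

FOLLOW sets:
initialize: $ ∈ FOLLOW(S)
[1]
  A→B a: FOLLOW(B) ⊇ FIRST(a) = {a}; new: +{a}
  B→S b B: FOLLOW(S) ⊇ FIRST(b) = {b}; new: +{b}
  B→S c: FOLLOW(S) ⊇ FIRST(c) = {c}; new: +{c}
  S→a A: FOLLOW(A) ⊇ FOLLOW(S) ⊇ {$,b,c}; new: +{$,b,c}
  S→a B: FOLLOW(B) ⊇ FOLLOW(S) ⊇ {$,b,c}; new: +{$,b,c}
  FOLLOW(S)={$,b,c}  FOLLOW(A)={$,b,c}  FOLLOW(B)={$,a,b,c}
[2] (stable)
  FOLLOW(S)={$,b,c}  FOLLOW(A)={$,b,c}  FOLLOW(B)={$,a,b,c}

FOLLOW(B) = ["$", "a", "b", "c"]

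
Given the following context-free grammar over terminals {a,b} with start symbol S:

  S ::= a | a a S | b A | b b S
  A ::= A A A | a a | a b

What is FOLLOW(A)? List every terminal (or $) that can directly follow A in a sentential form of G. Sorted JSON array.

FIRST iteration:
pass 1:
  A via A→a a: +{a}
  S via S→a: +{a}
  S via S→b A: +{b}
  FIRST(S)={a,b}  FIRST(A)={a}
pass 2: — fixpoint
  FIRST(S)={a,b}  FIRST(A)={a}

FOLLOW sets:
seed FOLLOW(S) with $
pass 1:
  A→A A A: FOLLOW(A) ⊇ FIRST(A) = {a}; new: +{a}
  S→b A: FOLLOW(A) ⊇ FOLLOW(S) ⊇ {$}; new: +{$}
  FOLLOW(S)={$}  FOLLOW(A)={$,a}
pass 2: (no change)
  FOLLOW(S)={$}  FOLLOW(A)={$,a}

FOLLOW(A) = ["$", "a"]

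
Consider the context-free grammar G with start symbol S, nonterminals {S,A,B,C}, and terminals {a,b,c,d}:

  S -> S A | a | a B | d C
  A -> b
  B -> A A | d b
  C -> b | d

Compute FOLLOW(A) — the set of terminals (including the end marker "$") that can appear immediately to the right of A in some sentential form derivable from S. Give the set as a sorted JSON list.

FIRST iteration:
round 1:
  A via A→b: +{b}
  B via B→A A: +{b}
  B via B→d b: +{d}
  C via C→b: +{b}
  C via C→d: +{d}
  S via S→a: +{a}
  S via S→d C: +{d}
  FIRST[S]={a,d}  FIRST[A]={b}  FIRST[B]={b,d}  FIRST[C]={b,d}
round 2: — fixpoint
  FIRST[S]={a,d}  FIRST[A]={b}  FIRST[B]={b,d}  FIRST[C]={b,d}

FOLLOW sets:
seed FOLLOW(S) with $
[1]
  B→A A: FOLLOW(A) ⊇ FIRST(A) = {b}; new: +{b}
  S→S A: FOLLOW(S) ⊇ FIRST(A) = {b}; new: +{b}
  S→S A: FOLLOW(A) ⊇ FOLLOW(S) ⊇ {$,b}; new: +{$}
  S→a B: FOLLOW(B) ⊇ FOLLOW(S) ⊇ {$,b}; new: +{$,b}
  S→d C: FOLLOW(C) ⊇ FOLLOW(S) ⊇ {$,b}; new: +{$,b}
  FOLLOW(S)={$,b}  FOLLOW(A)={$,b}  FOLLOW(B)={$,b}  FOLLOW(C)={$,b}
[2] done
  FOLLOW(S)={$,b}  FOLLOW(A)={$,b}  FOLLOW(B)={$,b}  FOLLOW(C)={$,b}

FOLLOW(A) = ["$", "b"]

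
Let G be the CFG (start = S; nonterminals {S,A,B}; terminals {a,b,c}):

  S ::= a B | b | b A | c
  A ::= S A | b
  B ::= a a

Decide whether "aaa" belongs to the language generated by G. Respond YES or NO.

CNF form of G:
  S -> T0 B | T1 A | b | c
  A -> S A | b
  B -> T0 T0
  T0 -> a
  T1 -> b

CYK fill:
  [0..0]={T0}  "a"  orig:{}
  [1..1]={T0}  "a"  orig:{}
  [2..2]={T0}  "a"  orig:{}
  [0..1]={B}  "aa"
  [1..2]={B}  "aa"
  [0..2]={S}  "aaa"

S ∈ T[0,2] ⇒ YES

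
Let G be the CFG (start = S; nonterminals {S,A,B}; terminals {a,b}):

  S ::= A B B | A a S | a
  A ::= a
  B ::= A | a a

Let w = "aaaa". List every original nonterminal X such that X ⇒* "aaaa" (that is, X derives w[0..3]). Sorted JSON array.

Convert to CNF:
  S -> A X1 | A X2 | a
  A -> a
  B -> T0 T0 | a
  T0 -> a
  X1 -> B B
  X2 -> T0 S

CYK fill, restricted to cells inside w[0..3]:
  T[0,0] 'a' = {A,B,S,T0}  orig:{A,B,S}
  T[1,1] 'a' = {A,B,S,T0}  orig:{A,B,S}
  T[2,2] 'a' = {A,B,S,T0}  orig:{A,B,S}
  T[3,3] 'a' = {A,B,S,T0}  orig:{A,B,S}
  T[0,1] 'aa' = {B,X1,X2}  orig:{B}
  T[1,2] 'aa' = {B,X1,X2}  orig:{B}
  T[2,3] 'aa' = {B,X1,X2}  orig:{B}
  T[0,2] 'aaa' = {S,X1}  orig:{S}
  T[1,3] 'aaa' = {S,X1}  orig:{S}
  T[0,3] 'aaaa' = {S,X1,X2}  orig:{S}

Original NTs in T[0,3] deriving "aaaa": ["S"]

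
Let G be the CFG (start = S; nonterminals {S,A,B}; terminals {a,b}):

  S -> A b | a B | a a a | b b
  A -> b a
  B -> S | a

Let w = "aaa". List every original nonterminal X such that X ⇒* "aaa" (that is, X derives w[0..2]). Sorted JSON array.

Convert to CNF:
  S -> A T0 | T0 T0 | T1 B | T1 X3
  A -> T0 T1
  B -> A T0 | T0 T0 | T1 B | T1 X2 | a
  T0 -> b
  T1 -> a
  X2 -> T1 T1
  X3 -> T1 T1

Fill CYK table bottom-up — only the sub-triangle for w[0..2]:
  [0..0]={B,T1}  "a"  orig:{B}
  [1..1]={B,T1}  "a"  orig:{B}
  [2..2]={B,T1}  "a"  orig:{B}
  [0..1]={B,S,X2,X3}  "aa"  orig:{B,S}
  [1..2]={B,S,X2,X3}  "aa"  orig:{B,S}
  [0..2]={B,S}  "aaa"

Original NTs in T[0,2] deriving "aaa": ["B", "S"]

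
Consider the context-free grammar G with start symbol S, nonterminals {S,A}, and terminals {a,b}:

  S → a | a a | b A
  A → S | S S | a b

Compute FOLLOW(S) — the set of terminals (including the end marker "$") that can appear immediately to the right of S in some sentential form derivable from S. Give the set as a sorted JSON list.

FIRST iteration:
[1]
  A via A→a b: +{a}
  S via S→a: +{a}
  S via S→b A: +{b}
  S: {a,b}  A: {a}
[2]
  A via A→S: +{b}
  S: {a,b}  A: {a,b}
[3] — fixpoint
  S: {a,b}  A: {a,b}

FOLLOW iteration:
FOLLOW(S) := {$}
round 1:
  A→S S: FOLLOW(S) ⊇ FIRST(S) = {a,b}; new: +{a,b}
  S→b A: FOLLOW(A) ⊇ FOLLOW(S) ⊇ {$,a,b}; new: +{$,a,b}
  FOLLOW(S)={$,a,b}  FOLLOW(A)={$,a,b}
round 2: — fixpoint
  FOLLOW(S)={$,a,b}  FOLLOW(A)={$,a,b}

FOLLOW(S) = ["$", "a", "b"]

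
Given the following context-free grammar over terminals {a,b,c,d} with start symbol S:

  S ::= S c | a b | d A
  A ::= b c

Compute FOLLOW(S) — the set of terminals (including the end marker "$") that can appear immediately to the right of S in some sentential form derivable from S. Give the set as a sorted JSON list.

FIRST iteration:
round 1:
  A via A→b c: +{b}
  S via S→a b: +{a}
  S via S→d A: +{d}
  FIRST(S)={a,d}  FIRST(A)={b}
round 2: — fixpoint
  FIRST(S)={a,d}  FIRST(A)={b}

FOLLOW iteration:
initialize: $ ∈ FOLLOW(S)
pass 1:
  S→S c: FOLLOW(S) ⊇ FIRST(c) = {c}; new: +{c}
  S→d A: FOLLOW(A) ⊇ FOLLOW(S) ⊇ {$,c}; new: +{$,c}
  FOLLOW[S]={$,c}  FOLLOW[A]={$,c}
pass 2: — fixpoint
  FOLLOW[S]={$,c}  FOLLOW[A]={$,c}

FOLLOW(S) = ["$", "c"]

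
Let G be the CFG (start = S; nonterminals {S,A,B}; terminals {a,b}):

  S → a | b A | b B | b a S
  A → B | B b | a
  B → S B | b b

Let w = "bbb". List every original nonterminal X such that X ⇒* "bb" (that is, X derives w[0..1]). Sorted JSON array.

Convert to CNF:
  S -> T0 A | T0 B | T0 X2 | a
  A -> B T0 | S B | T0 T0 | a
  B -> S B | T0 T0
  T0 -> b
  T1 -> a
  X2 -> T1 S

Fill CYK table bottom-up (cells [i..j] with 0 ≤ i ≤ j ≤ 1 only):
  [0..0]={T0}  "b"  orig:{}
  [1..1]={T0}  "b"  orig:{}
  [0..1]={A,B}  "bb"

Original NTs in T[0,1] deriving "bb": ["A", "B"]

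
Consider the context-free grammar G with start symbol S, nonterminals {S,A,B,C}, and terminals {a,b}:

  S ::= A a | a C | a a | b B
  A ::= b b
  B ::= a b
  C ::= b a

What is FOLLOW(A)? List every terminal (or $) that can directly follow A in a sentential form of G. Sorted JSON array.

FIRST iteration:
pass 1:
  A via A→b b: +{b}
  B via B→a b: +{a}
  C via C→b a: +{b}
  S via S→A a: +{b}
  S via S→a C: +{a}
  FIRST(S)={a,b}  FIRST(A)={b}  FIRST(B)={a}  FIRST(C)={b}
pass 2: done
  FIRST(S)={a,b}  FIRST(A)={b}  FIRST(B)={a}  FIRST(C)={b}

FOLLOW iteration:
seed FOLLOW(S) with $
pass 1:
  S→A a: FOLLOW(A) ⊇ FIRST(a) = {a}; new: +{a}
  S→a C: FOLLOW(C) ⊇ FOLLOW(S) ⊇ {$}; new: +{$}
  S→b B: FOLLOW(B) ⊇ FOLLOW(S) ⊇ {$}; new: +{$}
  FOLLOW[S]={$}  FOLLOW[A]={a}  FOLLOW[B]={$}  FOLLOW[C]={$}
pass 2: done
  FOLLOW[S]={$}  FOLLOW[A]={a}  FOLLOW[B]={$}  FOLLOW[C]={$}

FOLLOW(A) = ["a"]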